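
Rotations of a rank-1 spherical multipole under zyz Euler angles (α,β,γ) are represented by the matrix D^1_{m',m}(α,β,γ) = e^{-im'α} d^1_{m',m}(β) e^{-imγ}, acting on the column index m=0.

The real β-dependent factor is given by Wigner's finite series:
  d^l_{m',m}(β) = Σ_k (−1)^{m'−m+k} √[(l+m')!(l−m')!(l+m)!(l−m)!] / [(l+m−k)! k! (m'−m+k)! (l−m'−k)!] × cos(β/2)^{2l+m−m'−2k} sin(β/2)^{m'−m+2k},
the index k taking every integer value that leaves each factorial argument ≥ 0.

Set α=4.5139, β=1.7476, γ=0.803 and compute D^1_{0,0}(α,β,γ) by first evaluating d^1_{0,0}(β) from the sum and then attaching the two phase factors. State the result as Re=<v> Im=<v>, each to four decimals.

D^1_{0,0}(4.5139,1.7476,0.803) = e^{-i·0·4.5139}·d^1_{0,0}(1.7476)·e^{-i·0·0.803}. Compute d first:
Half-angle: c=0.641917, s=0.766774. N=√(1·1·1·1)=1.000000
k∈{0,1} keeps every argument non-negative
  k=0: (−1)^0·1.0000/(1)·0.6419^2·0.7668^0 = +0.412058
  k=1: (−1)^1·1.0000/(1)·0.6419^0·0.7668^2 = -0.587942
d^1_{0,0}(1.7476) = +0.412058 -0.587942 = -0.175884
D = (+1.000000+0.000000i)·(-0.175884)·(+1.000000+0.000000i) = -0.175884+0.000000i

Re=-0.1759 Im=0.0000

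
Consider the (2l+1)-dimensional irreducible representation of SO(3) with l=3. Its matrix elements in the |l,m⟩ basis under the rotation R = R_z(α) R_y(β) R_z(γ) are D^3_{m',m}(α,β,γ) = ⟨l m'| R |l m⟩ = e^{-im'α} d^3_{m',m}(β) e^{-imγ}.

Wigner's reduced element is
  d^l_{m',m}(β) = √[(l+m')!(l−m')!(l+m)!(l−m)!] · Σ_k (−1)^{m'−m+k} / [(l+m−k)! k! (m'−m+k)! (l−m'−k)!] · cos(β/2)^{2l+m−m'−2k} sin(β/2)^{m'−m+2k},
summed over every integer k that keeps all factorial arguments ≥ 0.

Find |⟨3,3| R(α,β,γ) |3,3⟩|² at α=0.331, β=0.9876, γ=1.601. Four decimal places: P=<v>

P=0.2173

D^3_{3,3}(0.331,0.9876,1.601) = e^{-i·3·0.331}·d^3_{3,3}(0.9876)·e^{-i·3·1.601}. Compute d first:
c=cos(0.9876/2)=0.880538, s=sin(0.9876/2)=0.473975; N=√[720·1·720·1]=720.000000
The bounds max(0,m−m')=0 and min(l+m,l−m')=0 give 1 term
  k=0: (−1)^0·720.0000/(720)·0.8805^6·0.4740^0 = +0.466111
d^3_{3,3}(0.9876) = +0.466111
|D^3_{3,3}|² = |d^3_{3,3}(β)|² = (+0.466111)² = 0.217259 (the z-rotation phases have unit modulus)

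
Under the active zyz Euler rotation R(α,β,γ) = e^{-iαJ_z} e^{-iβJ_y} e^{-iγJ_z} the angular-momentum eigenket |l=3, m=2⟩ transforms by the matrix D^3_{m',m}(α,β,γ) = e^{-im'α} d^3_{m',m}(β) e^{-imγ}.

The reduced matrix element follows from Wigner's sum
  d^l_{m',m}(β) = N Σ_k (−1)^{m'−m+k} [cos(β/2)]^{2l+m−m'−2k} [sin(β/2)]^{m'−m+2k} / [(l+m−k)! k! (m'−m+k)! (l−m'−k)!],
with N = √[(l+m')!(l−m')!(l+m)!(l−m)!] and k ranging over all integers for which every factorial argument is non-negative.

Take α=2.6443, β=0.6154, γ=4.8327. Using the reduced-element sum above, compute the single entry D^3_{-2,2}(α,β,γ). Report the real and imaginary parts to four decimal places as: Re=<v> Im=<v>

First d^3_{-2,2}(β=0.6154), then the phase factors e^{-i(-2)α} and e^{-i(2)γ}:
With c≡cos(β/2)=0.953033 and s≡sin(β/2)=0.302867, N=[1·120·120·1]^{1/2}=120.000000
Admissible k: 4..5 (factorial args all ≥0)
  k=4: (−1)^0·120.0000/(24)·0.9530^2·0.3029^4 = +0.038212
  k=5: (−1)^1·120.0000/(120)·0.9530^0·0.3029^6 = -0.000772
d^3_{-2,2}(0.6154) = +0.038212 -0.000772 = +0.037440
D = (+0.544851-0.838533i)·(+0.037440)·(-0.971190+0.238307i) = -0.012330+0.035351i

Re=-0.0123 Im=0.0354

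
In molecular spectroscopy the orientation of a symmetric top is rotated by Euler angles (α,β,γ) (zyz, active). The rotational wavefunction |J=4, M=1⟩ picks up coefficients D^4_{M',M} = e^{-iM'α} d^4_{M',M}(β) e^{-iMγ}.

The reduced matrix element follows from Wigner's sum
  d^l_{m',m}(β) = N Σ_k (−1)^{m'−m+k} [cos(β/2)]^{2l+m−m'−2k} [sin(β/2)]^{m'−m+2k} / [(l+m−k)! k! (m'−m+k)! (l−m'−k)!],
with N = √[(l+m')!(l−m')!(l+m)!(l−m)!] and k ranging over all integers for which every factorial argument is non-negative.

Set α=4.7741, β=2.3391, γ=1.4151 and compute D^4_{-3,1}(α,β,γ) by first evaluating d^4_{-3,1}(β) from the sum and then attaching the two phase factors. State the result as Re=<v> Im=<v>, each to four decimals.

D^4_{-3,1}(4.7741,2.3391,1.4151) = e^{-i·-3·4.7741}·d^4_{-3,1}(2.3391)·e^{-i·1·1.4151}. Compute d first:
With c≡cos(β/2)=0.390566 and s≡sin(β/2)=0.920575, N=[1·5040·120·6]^{1/2}=1904.940944
Admissible k: 4..5 (factorial args all ≥0)
  k=4: (−1)^0·1904.9409/(144)·0.3906^4·0.9206^4 = +0.221072
  k=5: (−1)^1·1904.9409/(240)·0.3906^2·0.9206^6 = -0.736909
d^4_{-3,1}(2.3391) = +0.221072 -0.736909 = -0.515837
D = (-0.184077+0.982912i)·(-0.515837)·(+0.155068-0.987904i) = -0.486165-0.172428i

Re=-0.4862 Im=-0.1724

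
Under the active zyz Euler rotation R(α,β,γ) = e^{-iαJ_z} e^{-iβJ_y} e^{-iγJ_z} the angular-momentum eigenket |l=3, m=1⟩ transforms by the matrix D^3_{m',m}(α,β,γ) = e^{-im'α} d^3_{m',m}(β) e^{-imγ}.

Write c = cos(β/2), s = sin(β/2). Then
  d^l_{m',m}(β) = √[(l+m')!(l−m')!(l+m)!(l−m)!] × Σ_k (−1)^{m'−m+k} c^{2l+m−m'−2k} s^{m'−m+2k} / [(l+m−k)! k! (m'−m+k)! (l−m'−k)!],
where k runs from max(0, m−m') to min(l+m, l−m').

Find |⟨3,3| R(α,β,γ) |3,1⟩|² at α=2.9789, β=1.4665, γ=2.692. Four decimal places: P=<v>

First d^3_{3,1}(β=1.4665), then the phase factors e^{-i(3)α} and e^{-i(1)γ}:
c=cos(1.4665/2)=0.743003, s=sin(1.4665/2)=0.669288; N=√[720·1·24·2]=185.903201
k∈{0} keeps every argument non-negative
  k=0: (−1)^2·185.9032/(48)·0.7430^4·0.6693^2 = +0.528730
d^3_{3,1}(1.4665) = +0.528730
|D^3_{3,1}|² = |d^3_{3,1}(β)|² = (+0.528730)² = 0.279556 (the z-rotation phases have unit modulus)

P=0.2796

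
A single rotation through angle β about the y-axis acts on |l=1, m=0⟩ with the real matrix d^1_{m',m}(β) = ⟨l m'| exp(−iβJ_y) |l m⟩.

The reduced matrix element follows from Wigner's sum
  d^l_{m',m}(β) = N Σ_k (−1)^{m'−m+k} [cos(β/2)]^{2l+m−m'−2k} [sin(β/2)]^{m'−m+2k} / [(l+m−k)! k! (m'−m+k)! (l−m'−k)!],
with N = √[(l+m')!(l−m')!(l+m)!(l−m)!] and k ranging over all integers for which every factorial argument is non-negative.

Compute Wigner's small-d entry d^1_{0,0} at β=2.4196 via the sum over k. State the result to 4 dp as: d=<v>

d^1_{0,0}(β=2.4196) via Wigner's sum:
Half-angle: c=0.353207, s=0.935545. N=√(1·1·1·1)=1.000000
The bounds max(0,m−m')=0 and min(l+m,l−m')=1 give 2 terms
  k=0: (−1)^0·1.0000/(1)·0.3532^2·0.9355^0 = +0.124755
  k=1: (−1)^1·1.0000/(1)·0.3532^0·0.9355^2 = -0.875245
d^1_{0,0}(2.4196) = +0.124755 -0.875245 = -0.750490

d=-0.7505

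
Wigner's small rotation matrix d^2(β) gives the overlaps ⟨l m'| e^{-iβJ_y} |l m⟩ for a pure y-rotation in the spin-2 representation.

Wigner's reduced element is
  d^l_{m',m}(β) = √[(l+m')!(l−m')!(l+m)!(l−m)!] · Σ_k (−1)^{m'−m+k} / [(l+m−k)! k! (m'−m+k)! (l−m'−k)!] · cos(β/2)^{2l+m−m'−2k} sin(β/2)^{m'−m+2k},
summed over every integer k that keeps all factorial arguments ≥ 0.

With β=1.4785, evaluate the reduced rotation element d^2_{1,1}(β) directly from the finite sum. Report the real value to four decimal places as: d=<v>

d^2_{1,1}(β=1.4785) via Wigner's sum:
With c≡cos(β/2)=0.738974 and s≡sin(β/2)=0.673734, N=[6·1·6·1]^{1/2}=6.000000
Admissible k: 0..1 (factorial args all ≥0)
  k=0: (−1)^0·6.0000/(6)·0.7390^4·0.6737^0 = +0.298206
  k=1: (−1)^1·6.0000/(2)·0.7390^2·0.6737^2 = -0.743629
d^2_{1,1}(1.4785) = +0.298206 -0.743629 = -0.445423

d=-0.4454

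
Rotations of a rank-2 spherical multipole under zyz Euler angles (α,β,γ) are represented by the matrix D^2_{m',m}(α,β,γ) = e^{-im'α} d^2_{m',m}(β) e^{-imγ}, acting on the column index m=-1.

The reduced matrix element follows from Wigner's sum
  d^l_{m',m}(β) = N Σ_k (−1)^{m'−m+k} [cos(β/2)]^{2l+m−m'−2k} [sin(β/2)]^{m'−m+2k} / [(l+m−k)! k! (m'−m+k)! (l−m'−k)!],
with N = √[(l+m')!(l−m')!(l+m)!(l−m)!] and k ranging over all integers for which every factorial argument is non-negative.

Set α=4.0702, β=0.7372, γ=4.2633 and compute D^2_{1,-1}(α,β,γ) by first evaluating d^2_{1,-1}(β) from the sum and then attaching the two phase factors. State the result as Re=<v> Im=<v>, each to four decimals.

Re=0.3161 Im=0.0618

First d^2_{1,-1}(β=0.7372), then the phase factors e^{-i(1)α} and e^{-i(-1)γ}:
c=cos(0.7372/2)=0.932833, s=sin(0.7372/2)=0.360310; N=√[6·1·1·6]=6.000000
k: max(0,(-1)−(1))=0 … min(2+(-1),2−(1))=1
  k=0: (−1)^2·6.0000/(2)·0.9328^2·0.3603^2 = +0.338907
  k=1: (−1)^3·6.0000/(6)·0.9328^0·0.3603^4 = -0.016854
d^2_{1,-1}(0.7372) = +0.338907 -0.016854 = +0.322053
D = (-0.598950+0.800787i)·(+0.322053)·(-0.434145-0.900843i) = +0.316068+0.061803i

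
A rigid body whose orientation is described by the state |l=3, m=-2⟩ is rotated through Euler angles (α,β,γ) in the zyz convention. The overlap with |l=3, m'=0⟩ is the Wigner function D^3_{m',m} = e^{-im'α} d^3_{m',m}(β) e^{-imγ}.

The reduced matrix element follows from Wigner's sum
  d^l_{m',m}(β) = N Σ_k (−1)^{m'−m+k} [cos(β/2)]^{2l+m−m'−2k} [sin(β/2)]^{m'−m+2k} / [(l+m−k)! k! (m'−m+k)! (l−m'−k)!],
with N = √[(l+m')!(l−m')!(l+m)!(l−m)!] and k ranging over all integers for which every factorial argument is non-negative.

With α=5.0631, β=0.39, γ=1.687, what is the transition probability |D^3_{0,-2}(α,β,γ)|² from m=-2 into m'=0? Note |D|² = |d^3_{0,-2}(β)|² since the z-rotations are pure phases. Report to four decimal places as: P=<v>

P=0.0335

First d^3_{0,-2}(β=0.39), then the phase factors e^{-i(0)α} and e^{-i(-2)γ}:
With c≡cos(β/2)=0.981048 and s≡sin(β/2)=0.193767, N=[6·6·1·120]^{1/2}=65.726707
The bounds max(0,m−m')=0 and min(l+m,l−m')=1 give 2 terms
  k=0: (−1)^2·65.7267/(12)·0.9810^4·0.1938^2 = +0.190493
  k=1: (−1)^3·65.7267/(12)·0.9810^2·0.1938^4 = -0.007431
d^3_{0,-2}(0.39) = +0.190493 -0.007431 = +0.183062
|D^3_{0,-2}|² = |d^3_{0,-2}(β)|² = (+0.183062)² = 0.033512 (the z-rotation phases have unit modulus)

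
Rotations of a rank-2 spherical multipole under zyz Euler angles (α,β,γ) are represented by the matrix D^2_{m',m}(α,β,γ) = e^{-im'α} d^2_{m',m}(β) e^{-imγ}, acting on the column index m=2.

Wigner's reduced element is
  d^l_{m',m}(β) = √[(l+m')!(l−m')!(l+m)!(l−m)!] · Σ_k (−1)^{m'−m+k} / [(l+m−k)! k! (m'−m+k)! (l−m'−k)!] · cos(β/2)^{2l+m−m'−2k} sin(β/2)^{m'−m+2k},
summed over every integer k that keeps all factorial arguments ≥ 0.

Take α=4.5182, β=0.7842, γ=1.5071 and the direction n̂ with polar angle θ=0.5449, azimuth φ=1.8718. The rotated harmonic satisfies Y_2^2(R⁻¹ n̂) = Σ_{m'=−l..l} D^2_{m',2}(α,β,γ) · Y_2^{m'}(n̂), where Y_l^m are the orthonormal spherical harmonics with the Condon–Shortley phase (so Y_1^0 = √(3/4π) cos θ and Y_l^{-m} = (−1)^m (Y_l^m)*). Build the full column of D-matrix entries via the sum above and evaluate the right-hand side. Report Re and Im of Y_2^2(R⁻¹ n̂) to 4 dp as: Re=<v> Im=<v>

Need the full column D^2_{m',2} for m'=−2..2 at α=4.5182, β=0.7842, γ=1.5071.
cos(β/2)=0.924109, sin(β/2)=0.382130
d^2_{-2,2}: single k=4 term ⇒ +0.021323;  D = +0.020601-0.005502i
d^2_{-1,2}: single k=3 term ⇒ +0.103130;  D = +0.006884+0.102900i
d^2_{0,2}: single k=2 term ⇒ +0.305452;  D = -0.302977-0.038807i
d^2_{1,2}: single k=1 term ⇒ +0.603129;  D = +0.190629-0.572210i
d^2_{2,2}: single k=0 term ⇒ +0.729276;  D = +0.634407+0.359683i
Y_2^{m'}(θ=0.5449,φ=1.8718) and Σ D·Y over m':
  (+0.0206-0.0055i)·(-0.0855+0.0588i)  (+0.0069+0.1029i)·(-0.1015-0.3270i)  (-0.3030-0.0388i)·(+0.3766+0.0000i)  (+0.1906-0.5722i)·(+0.1015-0.3270i)  (+0.6344+0.3597i)·(-0.0855-0.0588i)
Y_2^2(R⁻¹ n̂) = -0.283490-0.214121i

Re=-0.2835 Im=-0.2141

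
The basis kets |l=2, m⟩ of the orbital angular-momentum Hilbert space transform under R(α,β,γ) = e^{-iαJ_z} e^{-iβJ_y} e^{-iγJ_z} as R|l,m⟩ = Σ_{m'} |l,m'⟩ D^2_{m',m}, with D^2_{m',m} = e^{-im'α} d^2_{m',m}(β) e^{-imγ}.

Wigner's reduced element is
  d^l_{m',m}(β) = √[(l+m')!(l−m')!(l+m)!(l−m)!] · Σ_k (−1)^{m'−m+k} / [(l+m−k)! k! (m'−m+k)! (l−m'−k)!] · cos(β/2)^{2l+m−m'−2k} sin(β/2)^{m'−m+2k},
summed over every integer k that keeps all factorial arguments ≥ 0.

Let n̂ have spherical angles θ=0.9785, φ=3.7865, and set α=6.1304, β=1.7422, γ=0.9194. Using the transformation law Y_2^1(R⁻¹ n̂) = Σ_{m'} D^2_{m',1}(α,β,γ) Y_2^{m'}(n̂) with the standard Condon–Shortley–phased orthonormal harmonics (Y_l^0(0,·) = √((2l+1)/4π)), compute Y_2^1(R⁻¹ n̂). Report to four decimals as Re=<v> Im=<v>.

Re=-0.3838 Im=-0.0006

Need the full column D^2_{m',1} for m'=−2..2 at α=6.1304, β=1.7422, γ=0.9194.
cos(β/2)=0.643985, sin(β/2)=0.765038
d^2_{-2,1}: single k=3 term ⇒ +0.576706;  D = +0.195488-0.542563i
d^2_{-1,1}: k∈[2..3] ⇒ +0.728181 -0.342556 = +0.385625;  D = +0.184408-0.338674i
d^2_{0,1}: k∈[1..2] ⇒ +0.500480 -0.706318 = -0.205838;  D = -0.124799+0.163690i
d^2_{1,1}: k∈[0..1] ⇒ +0.171990 -0.728181 = -0.556190;  D = -0.400603+0.385830i
d^2_{2,1}: single k=0 term ⇒ -0.408640;  D = -0.334042+0.235377i
Y_2^{m'}(θ=0.9785,φ=3.7865) and Σ D·Y over m':
  (+0.1955-0.5426i)·(+0.0737-0.2555i)  (+0.1844-0.3387i)·(-0.2860+0.2151i)  (-0.1248+0.1637i)·(-0.0205+0.0000i)  (-0.4006+0.3858i)·(+0.2860+0.2151i)  (-0.3340+0.2354i)·(+0.0737+0.2555i)
Y_2^1(R⁻¹ n̂) = -0.383820-0.000605i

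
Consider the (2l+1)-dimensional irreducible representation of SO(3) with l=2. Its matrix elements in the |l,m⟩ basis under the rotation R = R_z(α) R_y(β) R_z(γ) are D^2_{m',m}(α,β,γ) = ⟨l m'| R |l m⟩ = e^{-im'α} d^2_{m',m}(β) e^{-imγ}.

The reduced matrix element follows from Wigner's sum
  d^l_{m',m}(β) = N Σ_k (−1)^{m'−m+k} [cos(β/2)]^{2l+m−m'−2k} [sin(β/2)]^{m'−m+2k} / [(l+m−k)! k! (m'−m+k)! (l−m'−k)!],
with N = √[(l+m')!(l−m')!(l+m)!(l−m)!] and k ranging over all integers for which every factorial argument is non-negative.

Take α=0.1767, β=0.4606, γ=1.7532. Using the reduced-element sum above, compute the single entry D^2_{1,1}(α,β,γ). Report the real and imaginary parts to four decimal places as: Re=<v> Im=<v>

Re=-0.2637 Im=-0.7025

D^2_{1,1}(0.1767,0.4606,1.7532) = e^{-i·1·0.1767}·d^2_{1,1}(0.4606)·e^{-i·1·1.7532}. Compute d first:
c=cos(0.4606/2)=0.973598, s=sin(0.4606/2)=0.228270; N=√[6·1·6·1]=6.000000
Admissible k: 0..1 (factorial args all ≥0)
  k=0: (−1)^0·6.0000/(6)·0.9736^4·0.2283^0 = +0.898501
  k=1: (−1)^1·6.0000/(2)·0.9736^2·0.2283^2 = -0.148176
d^2_{1,1}(0.4606) = +0.898501 -0.148176 = +0.750325
Attach z-rotation phases: D = e^{-i(1)(0.1767)}·(+0.750325)·e^{-i(1)(1.7532)} = -0.263691-0.702464i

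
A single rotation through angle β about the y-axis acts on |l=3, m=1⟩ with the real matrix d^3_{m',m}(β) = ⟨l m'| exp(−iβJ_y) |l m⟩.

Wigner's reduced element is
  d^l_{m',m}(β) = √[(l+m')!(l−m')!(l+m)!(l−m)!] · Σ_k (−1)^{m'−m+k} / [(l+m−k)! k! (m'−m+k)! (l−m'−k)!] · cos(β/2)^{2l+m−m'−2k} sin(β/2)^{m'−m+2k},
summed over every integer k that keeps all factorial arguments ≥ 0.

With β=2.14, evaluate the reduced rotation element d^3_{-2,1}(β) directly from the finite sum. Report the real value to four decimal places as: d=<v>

d=-0.3161

d^3_{-2,1}(β=2.14) via Wigner's sum:
c=cos(2.14/2)=0.480124, s=sin(2.14/2)=0.877201; N=√[1·120·24·2]=75.894664
The bounds max(0,m−m')=3 and min(l+m,l−m')=4 give 2 terms
  k=3: (−1)^0·75.8947/(12)·0.4801^3·0.8772^3 = +0.472484
  k=4: (−1)^1·75.8947/(24)·0.4801^1·0.8772^5 = -0.788584
d^3_{-2,1}(2.14) = +0.472484 -0.788584 = -0.316100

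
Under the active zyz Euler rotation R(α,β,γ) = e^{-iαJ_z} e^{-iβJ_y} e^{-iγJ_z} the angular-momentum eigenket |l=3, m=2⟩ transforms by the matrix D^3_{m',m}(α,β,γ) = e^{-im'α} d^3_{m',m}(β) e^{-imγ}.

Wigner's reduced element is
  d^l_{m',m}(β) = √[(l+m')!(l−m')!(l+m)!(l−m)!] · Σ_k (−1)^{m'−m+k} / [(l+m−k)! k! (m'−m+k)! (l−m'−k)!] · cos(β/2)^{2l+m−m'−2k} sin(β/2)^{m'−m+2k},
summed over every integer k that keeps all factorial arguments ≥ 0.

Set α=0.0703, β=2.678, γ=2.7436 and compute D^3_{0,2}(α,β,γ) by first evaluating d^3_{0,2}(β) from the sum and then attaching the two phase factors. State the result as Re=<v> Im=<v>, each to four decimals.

Re=-0.1713 Im=-0.1750

First d^3_{0,2}(β=2.678), then the phase factors e^{-i(0)α} and e^{-i(2)γ}:
c=cos(2.678/2)=0.229726, s=sin(2.678/2)=0.973255; N=√[6·6·120·1]=65.726707
The bounds max(0,m−m')=2 and min(l+m,l−m')=3 give 2 terms
  k=2: (−1)^0·65.7267/(12)·0.2297^4·0.9733^2 = +0.014450
  k=3: (−1)^1·65.7267/(12)·0.2297^2·0.9733^4 = -0.259351
d^3_{0,2}(2.678) = +0.014450 -0.259351 = -0.244902
D = (+1.000000+0.000000i)·(-0.244902)·(+0.699581+0.714553i) = -0.171329-0.174995i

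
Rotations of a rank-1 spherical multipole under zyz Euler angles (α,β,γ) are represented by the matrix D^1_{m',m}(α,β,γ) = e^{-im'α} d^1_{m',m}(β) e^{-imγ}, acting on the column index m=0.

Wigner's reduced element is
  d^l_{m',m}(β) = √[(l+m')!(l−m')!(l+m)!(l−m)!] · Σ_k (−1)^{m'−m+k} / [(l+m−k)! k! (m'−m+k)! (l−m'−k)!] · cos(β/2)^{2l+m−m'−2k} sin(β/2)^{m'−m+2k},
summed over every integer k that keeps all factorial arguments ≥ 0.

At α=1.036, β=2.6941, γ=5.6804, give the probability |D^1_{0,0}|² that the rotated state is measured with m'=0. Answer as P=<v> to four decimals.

First d^1_{0,0}(β=2.6941), then the phase factors e^{-i(0)α} and e^{-i(0)γ}:
c=cos(2.6941/2)=0.221884, s=sin(2.6941/2)=0.975073; N=√[1·1·1·1]=1.000000
Admissible k: 0..1 (factorial args all ≥0)
  k=0: (−1)^0·1.0000/(1)·0.2219^2·0.9751^0 = +0.049233
  k=1: (−1)^1·1.0000/(1)·0.2219^0·0.9751^2 = -0.950767
d^1_{0,0}(2.6941) = +0.049233 -0.950767 = -0.901535
|D^1_{0,0}|² = |d^1_{0,0}(β)|² = (-0.901535)² = 0.812765 (the z-rotation phases have unit modulus)

P=0.8128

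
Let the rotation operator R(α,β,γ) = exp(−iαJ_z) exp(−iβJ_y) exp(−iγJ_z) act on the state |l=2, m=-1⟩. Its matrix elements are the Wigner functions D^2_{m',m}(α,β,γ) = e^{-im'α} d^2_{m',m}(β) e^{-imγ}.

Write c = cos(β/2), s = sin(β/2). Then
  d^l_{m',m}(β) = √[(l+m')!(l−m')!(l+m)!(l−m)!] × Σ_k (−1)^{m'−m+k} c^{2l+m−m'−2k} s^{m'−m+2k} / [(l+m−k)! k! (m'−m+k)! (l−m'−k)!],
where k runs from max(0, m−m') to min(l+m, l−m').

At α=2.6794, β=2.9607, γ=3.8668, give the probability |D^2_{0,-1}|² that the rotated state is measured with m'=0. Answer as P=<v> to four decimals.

P=0.0470

Split into d^2_{0,-1}(β=2.9607) × two z-phases.
c=cos(2.9607/2)=0.090323, s=sin(2.9607/2)=0.995913; N=√[2·2·1·6]=4.898979
Admissible k: 0..1 (factorial args all ≥0)
  k=0: (−1)^1·4.8990/(2)·0.0903^3·0.9959^1 = -0.001798
  k=1: (−1)^2·4.8990/(2)·0.0903^1·0.9959^3 = +0.218543
d^2_{0,-1}(2.9607) = -0.001798 +0.218543 = +0.216746
|D^2_{0,-1}|² = |d^2_{0,-1}(β)|² = (+0.216746)² = 0.046979 (the z-rotation phases have unit modulus)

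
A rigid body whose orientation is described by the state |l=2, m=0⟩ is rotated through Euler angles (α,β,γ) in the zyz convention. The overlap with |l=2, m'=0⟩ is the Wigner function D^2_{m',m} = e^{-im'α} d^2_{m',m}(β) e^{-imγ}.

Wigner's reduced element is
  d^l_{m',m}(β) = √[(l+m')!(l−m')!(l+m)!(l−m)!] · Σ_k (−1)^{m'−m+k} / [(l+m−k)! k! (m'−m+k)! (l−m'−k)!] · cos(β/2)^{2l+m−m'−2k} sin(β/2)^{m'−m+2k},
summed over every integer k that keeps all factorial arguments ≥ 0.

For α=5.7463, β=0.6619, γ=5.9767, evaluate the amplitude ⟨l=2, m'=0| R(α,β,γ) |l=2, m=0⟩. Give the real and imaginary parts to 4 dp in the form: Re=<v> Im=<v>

First d^2_{0,0}(β=0.6619), then the phase factors e^{-i(0)α} and e^{-i(0)γ}:
Half-angle: c=0.945734, s=0.324942. N=√(2·2·2·2)=4.000000
The bounds max(0,m−m')=0 and min(l+m,l−m')=2 give 3 terms
  k=0: (−1)^0·4.0000/(4)·0.9457^4·0.3249^0 = +0.799975
  k=1: (−1)^1·4.0000/(1)·0.9457^2·0.3249^2 = -0.377754
  k=2: (−1)^2·4.0000/(4)·0.9457^0·0.3249^4 = +0.011149
d^2_{0,0}(0.6619) = +0.799975 -0.377754 +0.011149 = +0.433369
D = (+1.000000+0.000000i)·(+0.433369)·(+1.000000+0.000000i) = +0.433369+0.000000i

Re=0.4334 Im=0.0000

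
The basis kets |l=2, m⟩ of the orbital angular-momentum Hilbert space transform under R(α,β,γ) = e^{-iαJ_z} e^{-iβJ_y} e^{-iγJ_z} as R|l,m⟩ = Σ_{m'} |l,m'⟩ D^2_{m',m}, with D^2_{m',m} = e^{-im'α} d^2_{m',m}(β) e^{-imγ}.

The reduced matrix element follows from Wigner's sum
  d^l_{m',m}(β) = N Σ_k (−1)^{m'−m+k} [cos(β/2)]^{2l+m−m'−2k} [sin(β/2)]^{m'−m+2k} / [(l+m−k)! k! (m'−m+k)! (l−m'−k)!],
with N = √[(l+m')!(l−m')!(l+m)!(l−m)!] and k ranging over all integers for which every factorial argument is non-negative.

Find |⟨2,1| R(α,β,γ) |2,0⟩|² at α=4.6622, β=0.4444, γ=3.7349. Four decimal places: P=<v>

P=0.2260

Split into d^2_{1,0}(β=0.4444) × two z-phases.
With c≡cos(β/2)=0.975415 and s≡sin(β/2)=0.220376, N=[6·1·2·2]^{1/2}=4.898979
k∈{0,1} keeps every argument non-negative
  k=0: (−1)^1·4.8990/(2)·0.9754^3·0.2204^1 = -0.500966
  k=1: (−1)^2·4.8990/(2)·0.9754^1·0.2204^3 = +0.025572
d^2_{1,0}(0.4444) = -0.500966 +0.025572 = -0.475394
|D^2_{1,0}|² = |d^2_{1,0}(β)|² = (-0.475394)² = 0.226000 (the z-rotation phases have unit modulus)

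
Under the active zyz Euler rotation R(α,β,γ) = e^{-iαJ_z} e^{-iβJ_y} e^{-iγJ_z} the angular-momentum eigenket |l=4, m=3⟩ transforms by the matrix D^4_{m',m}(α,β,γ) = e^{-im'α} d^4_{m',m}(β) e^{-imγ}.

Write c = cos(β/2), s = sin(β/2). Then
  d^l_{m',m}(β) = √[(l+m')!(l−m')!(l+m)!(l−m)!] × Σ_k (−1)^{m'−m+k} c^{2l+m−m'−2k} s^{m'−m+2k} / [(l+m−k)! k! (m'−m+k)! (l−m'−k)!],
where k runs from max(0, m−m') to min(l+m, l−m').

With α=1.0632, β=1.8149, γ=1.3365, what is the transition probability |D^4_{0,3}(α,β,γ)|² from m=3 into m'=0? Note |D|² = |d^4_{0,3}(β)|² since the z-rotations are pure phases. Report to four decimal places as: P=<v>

P=0.1067

Split into d^4_{0,3}(β=1.8149) × two z-phases.
c=cos(1.8149/2)=0.615757, s=sin(1.8149/2)=0.787936; N=√[24·24·5040·1]=1703.830978
k: max(0,(3)−(0))=3 … min(4+(3),4−(0))=4
  k=3: (−1)^0·1703.8310/(144)·0.6158^5·0.7879^3 = +0.512370
  k=4: (−1)^1·1703.8310/(144)·0.6158^3·0.7879^5 = -0.838971
d^4_{0,3}(1.8149) = +0.512370 -0.838971 = -0.326601
|D^4_{0,3}|² = |d^4_{0,3}(β)|² = (-0.326601)² = 0.106668 (the z-rotation phases have unit modulus)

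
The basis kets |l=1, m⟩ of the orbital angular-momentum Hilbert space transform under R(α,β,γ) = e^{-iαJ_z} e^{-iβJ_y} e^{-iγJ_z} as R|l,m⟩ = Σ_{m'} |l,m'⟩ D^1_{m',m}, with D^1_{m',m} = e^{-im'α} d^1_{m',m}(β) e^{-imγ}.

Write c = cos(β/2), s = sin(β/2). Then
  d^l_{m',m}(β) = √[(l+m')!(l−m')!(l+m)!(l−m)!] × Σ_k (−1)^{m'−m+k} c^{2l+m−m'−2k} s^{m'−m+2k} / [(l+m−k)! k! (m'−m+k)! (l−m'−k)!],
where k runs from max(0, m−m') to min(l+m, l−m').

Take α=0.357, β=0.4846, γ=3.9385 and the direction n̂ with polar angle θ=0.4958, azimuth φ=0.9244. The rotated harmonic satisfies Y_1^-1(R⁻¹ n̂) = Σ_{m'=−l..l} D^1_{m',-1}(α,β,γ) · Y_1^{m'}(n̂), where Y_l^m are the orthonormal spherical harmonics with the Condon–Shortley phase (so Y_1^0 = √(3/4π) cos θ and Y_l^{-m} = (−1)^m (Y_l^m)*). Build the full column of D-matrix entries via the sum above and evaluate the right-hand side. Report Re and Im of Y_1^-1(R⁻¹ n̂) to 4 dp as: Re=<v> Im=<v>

Need the full column D^1_{m',-1} for m'=−1..1 at α=0.357, β=0.4846, γ=3.9385.
cos(β/2)=0.970789, sin(β/2)=0.239936
d^1_{-1,-1}: single k=0 term ⇒ +0.942431;  D = -0.381607-0.861714i
d^1_{0,-1}: single k=0 term ⇒ -0.329409;  D = +0.230231+0.235593i
d^1_{1,-1}: single k=0 term ⇒ +0.057569;  D = -0.052088-0.024516i
Y_1^{m'}(θ=0.4958,φ=0.9244) and Σ D·Y over m':
  (-0.3816-0.8617i)·(+0.0990-0.1312i)  (+0.2302+0.2356i)·(+0.4298+0.0000i)  (-0.0521-0.0245i)·(-0.0990-0.1312i)
Y_1^-1(R⁻¹ n̂) = -0.049954+0.075272i

Re=-0.0500 Im=0.0753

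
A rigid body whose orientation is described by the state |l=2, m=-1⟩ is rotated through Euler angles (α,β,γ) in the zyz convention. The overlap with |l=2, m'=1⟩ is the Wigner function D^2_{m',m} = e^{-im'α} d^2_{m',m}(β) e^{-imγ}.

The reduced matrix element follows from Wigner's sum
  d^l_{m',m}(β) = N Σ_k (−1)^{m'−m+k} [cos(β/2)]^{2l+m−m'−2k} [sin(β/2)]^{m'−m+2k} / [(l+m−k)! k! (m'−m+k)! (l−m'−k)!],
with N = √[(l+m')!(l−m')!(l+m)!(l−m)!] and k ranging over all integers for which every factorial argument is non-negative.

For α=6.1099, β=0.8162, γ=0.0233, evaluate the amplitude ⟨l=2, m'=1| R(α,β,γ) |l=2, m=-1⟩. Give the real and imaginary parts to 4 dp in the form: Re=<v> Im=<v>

Split into d^2_{1,-1}(β=0.8162) × two z-phases.
c=cos(0.8162/2)=0.917877, s=sin(0.8162/2)=0.396866; N=√[6·1·1·6]=6.000000
Admissible k: 0..1 (factorial args all ≥0)
  k=0: (−1)^2·6.0000/(2)·0.9179^2·0.3969^2 = +0.398087
  k=1: (−1)^3·6.0000/(6)·0.9179^0·0.3969^4 = -0.024807
d^2_{1,-1}(0.8162) = +0.398087 -0.024807 = +0.373280
Phases: e^{-i·(1)·6.1099}=+0.985024+0.172419i, e^{-i·(-1)·0.0233}=+0.999729+0.023298i ⇒ D=+0.366090+0.072910i

Re=0.3661 Im=0.0729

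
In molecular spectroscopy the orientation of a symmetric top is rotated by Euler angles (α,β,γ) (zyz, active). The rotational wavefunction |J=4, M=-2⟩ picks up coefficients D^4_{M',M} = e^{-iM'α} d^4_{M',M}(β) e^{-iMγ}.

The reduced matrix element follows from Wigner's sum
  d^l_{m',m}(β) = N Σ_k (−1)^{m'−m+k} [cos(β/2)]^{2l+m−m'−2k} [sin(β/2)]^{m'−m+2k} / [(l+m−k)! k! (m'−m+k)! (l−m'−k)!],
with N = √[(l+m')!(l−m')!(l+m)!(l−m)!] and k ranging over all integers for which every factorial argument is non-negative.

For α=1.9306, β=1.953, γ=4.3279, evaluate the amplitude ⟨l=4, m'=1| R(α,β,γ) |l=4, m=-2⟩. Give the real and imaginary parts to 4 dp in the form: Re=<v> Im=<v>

Re=0.3386 Im=0.1602

Split into d^4_{1,-2}(β=1.953) × two z-phases.
c=cos(1.953/2)=0.559926, s=sin(1.953/2)=0.828543; N=√[120·6·2·720]=1018.233765
The bounds max(0,m−m')=0 and min(l+m,l−m')=2 give 3 terms
  k=0: (−1)^3·1018.2338/(72)·0.5599^5·0.8285^3 = -0.442703
  k=1: (−1)^4·1018.2338/(48)·0.5599^3·0.8285^5 = +1.454027
  k=2: (−1)^5·1018.2338/(240)·0.5599^1·0.8285^7 = -0.636753
d^4_{1,-2}(1.953) = -0.442703 +1.454027 -0.636753 = +0.374571
Attach z-rotation phases: D = e^{-i(1)(1.9306)}·(+0.374571)·e^{-i(-2)(4.3279)} = +0.338571+0.160227i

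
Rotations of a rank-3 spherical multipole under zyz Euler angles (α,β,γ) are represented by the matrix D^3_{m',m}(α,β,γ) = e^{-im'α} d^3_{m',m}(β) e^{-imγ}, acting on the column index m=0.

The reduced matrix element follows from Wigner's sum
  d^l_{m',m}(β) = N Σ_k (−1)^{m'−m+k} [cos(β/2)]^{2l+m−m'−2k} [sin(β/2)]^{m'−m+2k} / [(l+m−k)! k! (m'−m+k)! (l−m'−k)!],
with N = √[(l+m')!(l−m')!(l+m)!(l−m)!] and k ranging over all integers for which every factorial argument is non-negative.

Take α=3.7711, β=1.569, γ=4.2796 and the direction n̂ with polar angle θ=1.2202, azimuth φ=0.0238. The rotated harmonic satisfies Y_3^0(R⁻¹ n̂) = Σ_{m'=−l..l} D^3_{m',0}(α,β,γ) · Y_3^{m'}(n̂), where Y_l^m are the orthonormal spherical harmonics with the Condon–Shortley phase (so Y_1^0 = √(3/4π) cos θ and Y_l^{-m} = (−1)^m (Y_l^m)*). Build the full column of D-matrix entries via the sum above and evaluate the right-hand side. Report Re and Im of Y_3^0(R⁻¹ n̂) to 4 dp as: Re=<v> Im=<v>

Re=0.0070 Im=0.0000

Need the full column D^3_{m',0} for m'=−3..3 at α=3.7711, β=1.569, γ=4.2796.
cos(β/2)=0.707742, sin(β/2)=0.706471
d^3_{-3,0}: single k=3 term ⇒ +0.559014;  D = +0.174640-0.531035i
d^3_{-2,0}: k∈[2..3] ⇒ +0.685881 -0.683421 = +0.002460;  D = +0.000755+0.002341i
d^3_{-1,0}: k∈[1..3] ⇒ +0.434569 -1.299032 +0.431458 = -0.433005;  D = +0.350006+0.254930i
d^3_{0,0}: k∈[0..3] ⇒ +0.125675 -1.127017 +1.122976 -0.124328 = -0.002694;  D = -0.002694+0.000000i
d^3_{1,0}: k∈[0..2] ⇒ -0.434569 +1.299032 -0.431458 = +0.433005;  D = -0.350006+0.254930i
d^3_{2,0}: k∈[0..1] ⇒ +0.685881 -0.683421 = +0.002460;  D = +0.000755-0.002341i
d^3_{3,0}: single k=0 term ⇒ -0.559014;  D = -0.174640-0.531035i
Y_3^{m'}(θ=1.2202,φ=0.0238) and Σ D·Y over m':
  (+0.1746-0.5310i)·(+0.3447-0.0247i)  (+0.0008+0.0023i)·(+0.3093-0.0147i)  (+0.3500+0.2549i)·(-0.1245+0.0030i)  (-0.0027+0.0000i)·(-0.3089+0.0000i)  (-0.3500+0.2549i)·(+0.1245+0.0030i)  (+0.0008-0.0023i)·(+0.3093+0.0147i)  (-0.1746-0.5310i)·(-0.3447-0.0247i)
Y_3^0(R⁻¹ n̂) = +0.006955+0.000000i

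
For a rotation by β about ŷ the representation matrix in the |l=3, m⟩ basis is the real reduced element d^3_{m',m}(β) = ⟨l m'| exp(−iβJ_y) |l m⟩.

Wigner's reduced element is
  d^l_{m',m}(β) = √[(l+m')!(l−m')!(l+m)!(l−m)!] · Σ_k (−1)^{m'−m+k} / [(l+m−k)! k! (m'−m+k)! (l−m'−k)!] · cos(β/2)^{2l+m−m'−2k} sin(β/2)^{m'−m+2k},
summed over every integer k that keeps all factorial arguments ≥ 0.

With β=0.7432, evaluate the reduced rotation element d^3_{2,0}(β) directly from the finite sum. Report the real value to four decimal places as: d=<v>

d=0.4616

d^3_{2,0}(β=0.7432) via Wigner's sum:
Half-angle: c=0.931748, s=0.363107. N=√(120·1·6·6)=65.726707
Admissible k: 0..1 (factorial args all ≥0)
  k=0: (−1)^2·65.7267/(12)·0.9317^4·0.3631^2 = +0.544280
  k=1: (−1)^3·65.7267/(12)·0.9317^2·0.3631^4 = -0.082660
d^3_{2,0}(0.7432) = +0.544280 -0.082660 = +0.461620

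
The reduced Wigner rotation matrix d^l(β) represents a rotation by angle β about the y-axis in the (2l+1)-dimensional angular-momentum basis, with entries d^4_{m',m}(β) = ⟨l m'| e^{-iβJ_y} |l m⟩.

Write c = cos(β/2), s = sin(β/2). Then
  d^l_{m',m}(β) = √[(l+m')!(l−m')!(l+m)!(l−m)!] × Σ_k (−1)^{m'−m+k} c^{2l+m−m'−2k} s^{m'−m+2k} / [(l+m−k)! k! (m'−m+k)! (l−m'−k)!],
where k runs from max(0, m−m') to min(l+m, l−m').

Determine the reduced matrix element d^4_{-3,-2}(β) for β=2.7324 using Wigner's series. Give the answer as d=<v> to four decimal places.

d^4_{-3,-2}(β=2.7324) via Wigner's sum:
Half-angle: c=0.203172, s=0.979143. N=√(1·5040·2·720)=2693.993318
k∈{1,2} keeps every argument non-negative
  k=1: (−1)^0·2693.9933/(720)·0.2032^7·0.9791^1 = +0.000052
  k=2: (−1)^1·2693.9933/(240)·0.2032^5·0.9791^3 = -0.003648
d^4_{-3,-2}(2.7324) = +0.000052 -0.003648 = -0.003596

d=-0.0036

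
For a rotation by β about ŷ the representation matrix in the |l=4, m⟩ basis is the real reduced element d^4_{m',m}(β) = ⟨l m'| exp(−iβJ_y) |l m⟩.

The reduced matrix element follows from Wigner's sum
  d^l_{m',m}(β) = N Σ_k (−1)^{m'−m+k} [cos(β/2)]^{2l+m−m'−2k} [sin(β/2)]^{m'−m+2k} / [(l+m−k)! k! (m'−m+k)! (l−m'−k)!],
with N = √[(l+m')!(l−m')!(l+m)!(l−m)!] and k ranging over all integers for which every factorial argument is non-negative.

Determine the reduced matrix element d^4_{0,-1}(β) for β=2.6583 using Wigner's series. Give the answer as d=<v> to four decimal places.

d=0.5724

d^4_{0,-1}(β=2.6583) via Wigner's sum:
With c≡cos(β/2)=0.239301 and s≡sin(β/2)=0.970945, N=[24·24·6·120]^{1/2}=643.987578
The bounds max(0,m−m')=0 and min(l+m,l−m')=3 give 4 terms
  k=0: (−1)^1·643.9876/(144)·0.2393^7·0.9709^1 = -0.000195
  k=1: (−1)^2·643.9876/(24)·0.2393^5·0.9709^3 = +0.019274
  k=2: (−1)^3·643.9876/(24)·0.2393^3·0.9709^5 = -0.317304
  k=3: (−1)^4·643.9876/(144)·0.2393^1·0.9709^7 = +0.870610
d^4_{0,-1}(2.6583) = -0.000195 +0.019274 -0.317304 +0.870610 = +0.572385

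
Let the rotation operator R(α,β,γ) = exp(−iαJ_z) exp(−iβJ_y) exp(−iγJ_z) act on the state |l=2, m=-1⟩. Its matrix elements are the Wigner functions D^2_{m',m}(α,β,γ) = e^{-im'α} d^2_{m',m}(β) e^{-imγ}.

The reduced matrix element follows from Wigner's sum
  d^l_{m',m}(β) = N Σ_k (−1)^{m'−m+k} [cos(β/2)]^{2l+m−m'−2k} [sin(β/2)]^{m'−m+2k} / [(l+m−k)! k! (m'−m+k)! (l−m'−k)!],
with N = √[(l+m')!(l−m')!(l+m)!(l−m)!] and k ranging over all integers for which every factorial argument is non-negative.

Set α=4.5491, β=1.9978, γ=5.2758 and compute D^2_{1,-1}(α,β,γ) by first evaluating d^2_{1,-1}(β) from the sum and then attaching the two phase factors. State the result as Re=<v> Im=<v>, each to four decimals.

D^2_{1,-1}(4.5491,1.9978,5.2758) = e^{-i·1·4.5491}·d^2_{1,-1}(1.9978)·e^{-i·-1·5.2758}. Compute d first:
c=cos(1.9978/2)=0.541228, s=sin(1.9978/2)=0.840876; N=√[6·1·1·6]=6.000000
k: max(0,(-1)−(1))=0 … min(2+(-1),2−(1))=1
  k=0: (−1)^2·6.0000/(2)·0.5412^2·0.8409^2 = +0.621363
  k=1: (−1)^3·6.0000/(6)·0.5412^0·0.8409^4 = -0.499952
d^2_{1,-1}(1.9978) = +0.621363 -0.499952 = +0.121411
D = (-0.162564+0.986698i)·(+0.121411)·(+0.534073-0.845438i) = +0.090739+0.080666i

Re=0.0907 Im=0.0807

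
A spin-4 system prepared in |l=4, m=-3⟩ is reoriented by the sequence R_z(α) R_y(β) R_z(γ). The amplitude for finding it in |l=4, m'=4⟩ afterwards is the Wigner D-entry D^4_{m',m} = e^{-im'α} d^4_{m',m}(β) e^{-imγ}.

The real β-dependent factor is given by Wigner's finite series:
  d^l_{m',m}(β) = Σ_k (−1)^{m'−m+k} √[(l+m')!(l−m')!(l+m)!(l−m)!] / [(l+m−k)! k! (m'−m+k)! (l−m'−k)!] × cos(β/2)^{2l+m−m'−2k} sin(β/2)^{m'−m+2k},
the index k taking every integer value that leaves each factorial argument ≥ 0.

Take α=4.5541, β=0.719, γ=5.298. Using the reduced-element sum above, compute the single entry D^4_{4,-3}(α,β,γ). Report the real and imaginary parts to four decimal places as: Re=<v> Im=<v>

Split into d^4_{4,-3}(β=0.719) × two z-phases.
c=cos(0.719/2)=0.936073, s=sin(0.719/2)=0.351806; N=√[40320·1·1·5040]=14255.272709
k: max(0,(-3)−(4))=0 … min(4+(-3),4−(4))=0
  k=0: (−1)^7·14255.2727/(5040)·0.9361^1·0.3518^7 = -0.001766
d^4_{4,-3}(0.719) = -0.001766
Phases: e^{-i·(4)·4.5541}=+0.806164+0.591692i, e^{-i·(-3)·5.298}=-0.982745-0.184965i ⇒ D=+0.001206+0.001290i

Re=0.0012 Im=0.0013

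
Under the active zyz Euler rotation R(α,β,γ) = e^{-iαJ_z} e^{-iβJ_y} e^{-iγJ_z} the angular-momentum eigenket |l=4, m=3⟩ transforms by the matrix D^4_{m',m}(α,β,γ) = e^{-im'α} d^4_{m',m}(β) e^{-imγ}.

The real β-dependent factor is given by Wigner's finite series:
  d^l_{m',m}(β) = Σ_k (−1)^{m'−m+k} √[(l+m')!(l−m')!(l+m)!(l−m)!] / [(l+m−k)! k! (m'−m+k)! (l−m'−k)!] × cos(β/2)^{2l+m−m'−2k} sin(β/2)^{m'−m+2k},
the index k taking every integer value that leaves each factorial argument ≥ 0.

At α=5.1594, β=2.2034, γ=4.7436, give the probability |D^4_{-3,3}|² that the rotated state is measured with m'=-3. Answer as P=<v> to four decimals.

First d^4_{-3,3}(β=2.2034), then the phase factors e^{-i(-3)α} and e^{-i(3)γ}:
Half-angle: c=0.452080, s=0.891977. N=√(1·5040·5040·1)=5040.000000
The bounds max(0,m−m')=6 and min(l+m,l−m')=7 give 2 terms
  k=6: (−1)^0·5040.0000/(720)·0.4521^2·0.8920^6 = +0.720530
  k=7: (−1)^1·5040.0000/(5040)·0.4521^0·0.8920^8 = -0.400710
d^4_{-3,3}(2.2034) = +0.720530 -0.400710 = +0.319820
|D^4_{-3,3}|² = |d^4_{-3,3}(β)|² = (+0.319820)² = 0.102285 (the z-rotation phases have unit modulus)

P=0.1023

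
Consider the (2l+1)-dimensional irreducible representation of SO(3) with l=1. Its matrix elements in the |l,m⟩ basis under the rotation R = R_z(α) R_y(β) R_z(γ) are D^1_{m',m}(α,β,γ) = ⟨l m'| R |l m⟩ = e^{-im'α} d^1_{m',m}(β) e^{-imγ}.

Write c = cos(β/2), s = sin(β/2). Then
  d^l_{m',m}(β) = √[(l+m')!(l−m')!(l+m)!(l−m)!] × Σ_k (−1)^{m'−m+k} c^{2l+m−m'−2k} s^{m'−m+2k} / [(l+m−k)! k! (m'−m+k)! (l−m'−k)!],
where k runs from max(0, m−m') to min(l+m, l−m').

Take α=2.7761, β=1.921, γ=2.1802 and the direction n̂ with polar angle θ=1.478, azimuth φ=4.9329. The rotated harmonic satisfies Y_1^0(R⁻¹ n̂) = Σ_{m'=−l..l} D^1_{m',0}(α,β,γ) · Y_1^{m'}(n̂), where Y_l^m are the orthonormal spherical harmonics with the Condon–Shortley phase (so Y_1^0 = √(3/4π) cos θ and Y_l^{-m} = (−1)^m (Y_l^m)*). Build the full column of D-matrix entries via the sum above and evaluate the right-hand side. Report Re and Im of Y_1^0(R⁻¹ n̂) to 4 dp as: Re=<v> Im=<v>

Need the full column D^1_{m',0} for m'=−1..1 at α=2.7761, β=1.921, γ=2.1802.
cos(β/2)=0.573110, sin(β/2)=0.819478
d^1_{-1,0}: single k=1 term ⇒ +0.664187;  D = -0.620316+0.237387i
d^1_{0,0}: k∈[0..1] ⇒ +0.328455 -0.671545 = -0.343089;  D = -0.343089+0.000000i
d^1_{1,0}: single k=0 term ⇒ -0.664187;  D = +0.620316+0.237387i
Y_1^{m'}(θ=1.478,φ=4.9329) and Σ D·Y over m':
  (-0.6203+0.2374i)·(+0.0752+0.3357i)  (-0.3431+0.0000i)·(+0.0453+0.0000i)  (+0.6203+0.2374i)·(-0.0752+0.3357i)
Y_1^0(R⁻¹ n̂) = -0.268255+0.000000i

Re=-0.2683 Im=0.0000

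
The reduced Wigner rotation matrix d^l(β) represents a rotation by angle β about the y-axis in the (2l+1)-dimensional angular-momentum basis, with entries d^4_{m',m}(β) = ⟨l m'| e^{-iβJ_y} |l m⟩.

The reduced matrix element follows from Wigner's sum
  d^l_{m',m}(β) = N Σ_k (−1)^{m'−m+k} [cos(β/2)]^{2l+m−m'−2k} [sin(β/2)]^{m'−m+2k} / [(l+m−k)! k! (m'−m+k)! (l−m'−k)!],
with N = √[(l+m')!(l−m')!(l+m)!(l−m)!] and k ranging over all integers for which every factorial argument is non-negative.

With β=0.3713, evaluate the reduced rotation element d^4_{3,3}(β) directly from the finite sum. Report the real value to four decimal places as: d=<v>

d^4_{3,3}(β=0.3713) via Wigner's sum:
With c≡cos(β/2)=0.982816 and s≡sin(β/2)=0.184585, N=[5040·1·5040·1]^{1/2}=5040.000000
The bounds max(0,m−m')=0 and min(l+m,l−m')=1 give 2 terms
  k=0: (−1)^0·5040.0000/(5040)·0.9828^8·0.1846^0 = +0.870521
  k=1: (−1)^1·5040.0000/(720)·0.9828^6·0.1846^2 = -0.214945
d^4_{3,3}(0.3713) = +0.870521 -0.214945 = +0.655576

d=0.6556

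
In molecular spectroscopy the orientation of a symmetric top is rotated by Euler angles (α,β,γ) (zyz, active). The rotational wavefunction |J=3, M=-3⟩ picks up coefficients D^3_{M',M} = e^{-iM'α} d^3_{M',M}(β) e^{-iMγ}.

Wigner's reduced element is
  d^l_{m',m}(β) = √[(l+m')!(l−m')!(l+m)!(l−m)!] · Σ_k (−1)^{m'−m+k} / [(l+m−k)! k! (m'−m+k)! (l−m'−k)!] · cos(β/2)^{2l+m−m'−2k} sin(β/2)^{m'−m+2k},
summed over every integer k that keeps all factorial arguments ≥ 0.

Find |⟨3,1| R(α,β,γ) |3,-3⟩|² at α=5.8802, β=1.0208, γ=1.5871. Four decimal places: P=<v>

First d^3_{1,-3}(β=1.0208), then the phase factors e^{-i(1)α} and e^{-i(-3)γ}:
Half-angle: c=0.872549, s=0.488526. N=√(24·2·1·720)=185.903201
The bounds max(0,m−m')=0 and min(l+m,l−m')=0 give 1 term
  k=0: (−1)^4·185.9032/(48)·0.8725^2·0.4885^4 = +0.167949
d^3_{1,-3}(1.0208) = +0.167949
|D^3_{1,-3}|² = |d^3_{1,-3}(β)|² = (+0.167949)² = 0.028207 (the z-rotation phases have unit modulus)

P=0.0282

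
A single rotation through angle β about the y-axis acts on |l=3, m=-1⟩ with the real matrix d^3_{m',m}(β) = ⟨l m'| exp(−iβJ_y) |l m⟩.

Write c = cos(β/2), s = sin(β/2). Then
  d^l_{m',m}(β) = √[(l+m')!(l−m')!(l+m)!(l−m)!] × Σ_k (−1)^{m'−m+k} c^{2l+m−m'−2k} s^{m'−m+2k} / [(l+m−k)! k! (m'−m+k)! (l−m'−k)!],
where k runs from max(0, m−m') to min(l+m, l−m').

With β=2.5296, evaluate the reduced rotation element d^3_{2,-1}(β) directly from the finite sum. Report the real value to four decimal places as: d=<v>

d^3_{2,-1}(β=2.5296) via Wigner's sum:
With c≡cos(β/2)=0.301243 and s≡sin(β/2)=0.953547, N=[120·1·2·24]^{1/2}=75.894664
k: max(0,(-1)−(2))=0 … min(3+(-1),3−(2))=1
  k=0: (−1)^3·75.8947/(12)·0.3012^3·0.9535^3 = -0.149903
  k=1: (−1)^4·75.8947/(24)·0.3012^1·0.9535^5 = +0.750981
d^3_{2,-1}(2.5296) = -0.149903 +0.750981 = +0.601078

d=0.6011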